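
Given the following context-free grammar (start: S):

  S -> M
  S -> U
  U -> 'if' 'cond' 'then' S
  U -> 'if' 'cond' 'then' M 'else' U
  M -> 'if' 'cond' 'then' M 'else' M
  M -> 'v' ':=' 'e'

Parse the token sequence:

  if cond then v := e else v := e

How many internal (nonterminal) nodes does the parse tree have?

[S [M if cond then [M v := e] else [M v := e]]]

4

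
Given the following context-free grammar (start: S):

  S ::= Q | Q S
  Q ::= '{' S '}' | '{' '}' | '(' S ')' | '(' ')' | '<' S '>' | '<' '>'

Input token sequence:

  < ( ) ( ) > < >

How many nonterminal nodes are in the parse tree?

[S [Q < [S [Q ( )] [S [Q ( )]]] >] [S [Q < >]]]

8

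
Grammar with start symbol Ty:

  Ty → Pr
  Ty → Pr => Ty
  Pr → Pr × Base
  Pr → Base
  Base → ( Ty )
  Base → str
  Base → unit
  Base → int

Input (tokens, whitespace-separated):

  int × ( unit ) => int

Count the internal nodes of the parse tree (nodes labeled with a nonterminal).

11

[Ty [Pr [Pr [Base int]] × [Base ( [Ty [Pr [Base unit]]] )]] => [Ty [Pr [Base int]]]]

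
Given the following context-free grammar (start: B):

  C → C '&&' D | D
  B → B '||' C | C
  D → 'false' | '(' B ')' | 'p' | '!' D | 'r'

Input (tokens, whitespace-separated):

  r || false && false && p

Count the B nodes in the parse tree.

[B [B [C [D r]]] || [C [C [C [D false]] && [D false]] && [D p]]]

2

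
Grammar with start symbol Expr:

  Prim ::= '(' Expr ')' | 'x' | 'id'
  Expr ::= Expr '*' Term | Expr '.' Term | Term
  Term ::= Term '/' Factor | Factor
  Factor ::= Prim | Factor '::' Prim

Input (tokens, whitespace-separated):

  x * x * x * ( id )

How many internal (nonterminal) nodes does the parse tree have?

[Expr [Expr [Expr [Expr [Term [Factor [Prim x]]]] * [Term [Factor [Prim x]]]] * [Term [Factor [Prim x]]]] * [Term [Factor [Prim ( [Expr [Term [Factor [Prim id]]]] )]]]]

20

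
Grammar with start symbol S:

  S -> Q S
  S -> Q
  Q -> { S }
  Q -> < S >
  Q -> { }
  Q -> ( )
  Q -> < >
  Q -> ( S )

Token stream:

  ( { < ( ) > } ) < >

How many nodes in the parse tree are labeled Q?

5

[S [Q ( [S [Q { [S [Q < [S [Q ( )]] >]] }]] )] [S [Q < >]]]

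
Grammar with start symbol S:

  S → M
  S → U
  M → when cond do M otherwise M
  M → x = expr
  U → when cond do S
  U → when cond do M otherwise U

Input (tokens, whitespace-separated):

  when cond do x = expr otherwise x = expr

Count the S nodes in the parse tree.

[S [M when cond do [M x = expr] otherwise [M x = expr]]]

1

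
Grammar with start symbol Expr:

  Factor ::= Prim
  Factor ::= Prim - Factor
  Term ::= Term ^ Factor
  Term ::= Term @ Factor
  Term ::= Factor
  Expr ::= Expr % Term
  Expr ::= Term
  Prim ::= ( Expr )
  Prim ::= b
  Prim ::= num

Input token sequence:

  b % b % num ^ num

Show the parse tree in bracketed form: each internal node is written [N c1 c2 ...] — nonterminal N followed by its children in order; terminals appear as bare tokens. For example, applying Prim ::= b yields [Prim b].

Expr
Expr % Term
Expr % Term % Term
Term % Term % Term
Factor % Term % Term
Prim % Term % Term
b % Term % Term
b % Factor % Term
b % Prim % Term
b % b % Term
b % b % Term ^ Factor
b % b % Factor ^ Factor
b % b % Prim ^ Factor
b % b % num ^ Factor
b % b % num ^ Prim
b % b % num ^ num

[Expr [Expr [Expr [Term [Factor [Prim b]]]] % [Term [Factor [Prim b]]]] % [Term [Term [Factor [Prim num]]] ^ [Factor [Prim num]]]]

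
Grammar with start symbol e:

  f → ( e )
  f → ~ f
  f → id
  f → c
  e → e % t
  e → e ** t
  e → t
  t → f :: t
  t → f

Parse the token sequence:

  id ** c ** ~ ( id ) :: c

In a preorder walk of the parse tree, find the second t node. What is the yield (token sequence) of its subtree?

c

[e [e [e [t [f id]]] ** [t [f c]]] ** [t [f ~ [f ( [e [t [f id]]] )]] :: [t [f c]]]]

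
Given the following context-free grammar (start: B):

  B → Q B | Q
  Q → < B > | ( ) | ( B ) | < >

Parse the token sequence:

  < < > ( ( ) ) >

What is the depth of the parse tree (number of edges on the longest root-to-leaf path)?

[B [Q < [B [Q < >] [B [Q ( [B [Q ( )]] )]]] >]]

7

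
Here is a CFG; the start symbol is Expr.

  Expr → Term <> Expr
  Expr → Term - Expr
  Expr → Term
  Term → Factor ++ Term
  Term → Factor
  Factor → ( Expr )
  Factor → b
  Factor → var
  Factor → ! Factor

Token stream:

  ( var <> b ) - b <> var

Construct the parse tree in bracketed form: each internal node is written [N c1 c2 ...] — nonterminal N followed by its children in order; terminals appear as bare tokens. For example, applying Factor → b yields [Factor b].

Expr
Term - Expr
Factor - Expr
( Expr ) - Expr
( Term <> Expr ) - Expr
( Factor <> Expr ) - Expr
( var <> Expr ) - Expr
( var <> Term ) - Expr
( var <> Factor ) - Expr
( var <> b ) - Expr
( var <> b ) - Term <> Expr
( var <> b ) - Factor <> Expr
( var <> b ) - b <> Expr
( var <> b ) - b <> Term
( var <> b ) - b <> Factor
( var <> b ) - b <> var

[Expr [Term [Factor ( [Expr [Term [Factor var]] <> [Expr [Term [Factor b]]]] )]] - [Expr [Term [Factor b]] <> [Expr [Term [Factor var]]]]]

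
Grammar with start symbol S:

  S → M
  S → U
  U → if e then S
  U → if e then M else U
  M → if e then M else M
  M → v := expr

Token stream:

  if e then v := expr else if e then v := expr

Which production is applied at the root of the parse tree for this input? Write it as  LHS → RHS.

[S [U if e then [M v := expr] else [U if e then [S [M v := expr]]]]]

S → U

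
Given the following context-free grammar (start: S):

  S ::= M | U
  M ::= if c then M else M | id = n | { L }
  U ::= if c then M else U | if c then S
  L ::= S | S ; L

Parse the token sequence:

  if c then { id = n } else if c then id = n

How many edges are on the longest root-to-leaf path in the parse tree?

6

[S [U if c then [M { [L [S [M id = n]]] }] else [U if c then [S [M id = n]]]]]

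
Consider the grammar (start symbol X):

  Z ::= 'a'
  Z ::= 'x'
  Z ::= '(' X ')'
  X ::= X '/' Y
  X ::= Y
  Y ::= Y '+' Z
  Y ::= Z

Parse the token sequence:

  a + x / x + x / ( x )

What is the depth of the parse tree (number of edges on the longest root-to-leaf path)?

6

[X [X [X [Y [Y [Z a]] + [Z x]]] / [Y [Y [Z x]] + [Z x]]] / [Y [Z ( [X [Y [Z x]]] )]]]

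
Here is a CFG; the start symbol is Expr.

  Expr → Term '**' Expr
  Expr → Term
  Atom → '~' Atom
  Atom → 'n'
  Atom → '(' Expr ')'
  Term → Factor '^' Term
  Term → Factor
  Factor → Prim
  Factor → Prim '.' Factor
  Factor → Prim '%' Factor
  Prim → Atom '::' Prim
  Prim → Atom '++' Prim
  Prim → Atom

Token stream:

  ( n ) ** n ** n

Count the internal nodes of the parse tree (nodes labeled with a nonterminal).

20

[Expr [Term [Factor [Prim [Atom ( [Expr [Term [Factor [Prim [Atom n]]]]] )]]]] ** [Expr [Term [Factor [Prim [Atom n]]]] ** [Expr [Term [Factor [Prim [Atom n]]]]]]]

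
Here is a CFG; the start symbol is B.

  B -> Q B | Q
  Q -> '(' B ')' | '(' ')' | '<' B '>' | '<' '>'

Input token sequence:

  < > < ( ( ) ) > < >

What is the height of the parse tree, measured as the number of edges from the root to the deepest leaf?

[B [Q < >] [B [Q < [B [Q ( [B [Q ( )]] )]] >] [B [Q < >]]]]

7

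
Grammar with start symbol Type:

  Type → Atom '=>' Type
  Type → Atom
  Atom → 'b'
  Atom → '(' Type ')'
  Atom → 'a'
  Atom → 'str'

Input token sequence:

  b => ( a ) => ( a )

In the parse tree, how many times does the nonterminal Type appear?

[Type [Atom b] => [Type [Atom ( [Type [Atom a]] )] => [Type [Atom ( [Type [Atom a]] )]]]]

5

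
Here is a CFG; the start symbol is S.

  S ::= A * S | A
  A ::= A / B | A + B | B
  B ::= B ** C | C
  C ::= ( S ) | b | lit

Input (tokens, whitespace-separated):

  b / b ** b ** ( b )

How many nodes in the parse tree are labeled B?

5

[S [A [A [B [C b]]] / [B [B [B [C b]] ** [C b]] ** [C ( [S [A [B [C b]]]] )]]]]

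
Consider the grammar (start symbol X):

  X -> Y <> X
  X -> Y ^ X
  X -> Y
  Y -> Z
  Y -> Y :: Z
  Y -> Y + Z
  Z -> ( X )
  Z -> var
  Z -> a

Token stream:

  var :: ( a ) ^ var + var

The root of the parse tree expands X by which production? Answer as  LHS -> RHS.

[X [Y [Y [Z var]] :: [Z ( [X [Y [Z a]]] )]] ^ [X [Y [Y [Z var]] + [Z var]]]]

X -> Y ^ X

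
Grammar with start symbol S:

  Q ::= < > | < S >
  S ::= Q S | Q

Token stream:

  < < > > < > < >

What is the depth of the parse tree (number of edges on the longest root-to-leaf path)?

4

[S [Q < [S [Q < >]] >] [S [Q < >] [S [Q < >]]]]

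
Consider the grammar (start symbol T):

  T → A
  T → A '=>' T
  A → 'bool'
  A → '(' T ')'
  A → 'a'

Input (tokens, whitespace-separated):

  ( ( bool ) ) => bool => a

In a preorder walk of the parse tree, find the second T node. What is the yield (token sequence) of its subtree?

( bool )

[T [A ( [T [A ( [T [A bool]] )]] )] => [T [A bool] => [T [A a]]]]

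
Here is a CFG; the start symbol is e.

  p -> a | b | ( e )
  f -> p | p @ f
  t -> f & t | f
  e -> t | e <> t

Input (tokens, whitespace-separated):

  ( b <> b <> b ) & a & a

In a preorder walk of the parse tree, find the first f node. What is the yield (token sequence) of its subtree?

( b <> b <> b )

[e [t [f [p ( [e [e [e [t [f [p b]]]] <> [t [f [p b]]]] <> [t [f [p b]]]] )]] & [t [f [p a]] & [t [f [p a]]]]]]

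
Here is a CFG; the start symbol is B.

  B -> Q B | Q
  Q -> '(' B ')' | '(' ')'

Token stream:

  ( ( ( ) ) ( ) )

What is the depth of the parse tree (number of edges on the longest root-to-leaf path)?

6

[B [Q ( [B [Q ( [B [Q ( )]] )] [B [Q ( )]]] )]]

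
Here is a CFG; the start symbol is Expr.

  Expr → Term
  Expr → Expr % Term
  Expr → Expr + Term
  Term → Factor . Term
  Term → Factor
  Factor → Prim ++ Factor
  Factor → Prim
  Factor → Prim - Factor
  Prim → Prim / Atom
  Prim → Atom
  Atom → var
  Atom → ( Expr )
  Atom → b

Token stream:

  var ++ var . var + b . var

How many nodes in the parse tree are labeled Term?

[Expr [Expr [Term [Factor [Prim [Atom var]] ++ [Factor [Prim [Atom var]]]] . [Term [Factor [Prim [Atom var]]]]]] + [Term [Factor [Prim [Atom b]]] . [Term [Factor [Prim [Atom var]]]]]]

4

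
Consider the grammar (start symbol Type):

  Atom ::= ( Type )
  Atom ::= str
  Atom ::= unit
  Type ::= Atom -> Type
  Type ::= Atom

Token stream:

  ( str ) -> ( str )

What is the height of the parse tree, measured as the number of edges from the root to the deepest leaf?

[Type [Atom ( [Type [Atom str]] )] -> [Type [Atom ( [Type [Atom str]] )]]]

5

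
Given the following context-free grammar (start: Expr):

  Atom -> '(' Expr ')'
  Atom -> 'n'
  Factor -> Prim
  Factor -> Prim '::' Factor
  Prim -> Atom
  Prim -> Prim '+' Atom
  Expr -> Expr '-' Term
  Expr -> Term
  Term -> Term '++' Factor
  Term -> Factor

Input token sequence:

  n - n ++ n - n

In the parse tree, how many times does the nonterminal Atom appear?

[Expr [Expr [Expr [Term [Factor [Prim [Atom n]]]]] - [Term [Term [Factor [Prim [Atom n]]]] ++ [Factor [Prim [Atom n]]]]] - [Term [Factor [Prim [Atom n]]]]]

4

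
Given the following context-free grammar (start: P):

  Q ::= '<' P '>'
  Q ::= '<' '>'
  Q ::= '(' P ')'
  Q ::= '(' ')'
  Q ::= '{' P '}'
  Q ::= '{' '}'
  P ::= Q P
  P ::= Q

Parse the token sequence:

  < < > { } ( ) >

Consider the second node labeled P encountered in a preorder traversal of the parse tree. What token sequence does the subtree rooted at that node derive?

< > { } ( )

[P [Q < [P [Q < >] [P [Q { }] [P [Q ( )]]]] >]]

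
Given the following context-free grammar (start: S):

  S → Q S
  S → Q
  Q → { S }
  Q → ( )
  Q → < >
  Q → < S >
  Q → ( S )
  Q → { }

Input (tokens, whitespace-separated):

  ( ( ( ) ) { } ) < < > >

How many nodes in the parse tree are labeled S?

6

[S [Q ( [S [Q ( [S [Q ( )]] )] [S [Q { }]]] )] [S [Q < [S [Q < >]] >]]]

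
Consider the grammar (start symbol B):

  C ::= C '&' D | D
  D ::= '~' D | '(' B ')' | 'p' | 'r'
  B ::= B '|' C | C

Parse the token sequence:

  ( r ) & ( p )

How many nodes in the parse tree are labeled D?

4

[B [C [C [D ( [B [C [D r]]] )]] & [D ( [B [C [D p]]] )]]]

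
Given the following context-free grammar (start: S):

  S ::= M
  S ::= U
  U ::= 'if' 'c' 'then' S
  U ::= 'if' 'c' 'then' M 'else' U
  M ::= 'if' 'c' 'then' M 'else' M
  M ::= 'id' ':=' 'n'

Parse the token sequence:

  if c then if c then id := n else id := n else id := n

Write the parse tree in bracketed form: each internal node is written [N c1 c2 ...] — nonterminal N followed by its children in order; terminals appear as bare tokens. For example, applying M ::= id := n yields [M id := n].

S
M
if c then M else M
if c then if c then M else M else M
if c then if c then id := n else M else M
if c then if c then id := n else id := n else M
if c then if c then id := n else id := n else id := n

[S [M if c then [M if c then [M id := n] else [M id := n]] else [M id := n]]]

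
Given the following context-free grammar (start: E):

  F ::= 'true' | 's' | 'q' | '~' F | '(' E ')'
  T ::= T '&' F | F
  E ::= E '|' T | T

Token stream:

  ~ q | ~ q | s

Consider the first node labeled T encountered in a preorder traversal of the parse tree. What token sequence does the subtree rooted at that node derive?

~ q

[E [E [E [T [F ~ [F q]]]] | [T [F ~ [F q]]]] | [T [F s]]]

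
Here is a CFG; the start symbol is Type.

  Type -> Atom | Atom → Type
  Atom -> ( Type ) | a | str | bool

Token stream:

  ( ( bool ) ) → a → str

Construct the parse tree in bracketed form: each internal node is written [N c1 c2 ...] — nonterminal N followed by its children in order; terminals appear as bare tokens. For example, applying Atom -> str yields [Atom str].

[Type [Atom ( [Type [Atom ( [Type [Atom bool]] )]] )] → [Type [Atom a] → [Type [Atom str]]]]

Type
Atom → Type
( Type ) → Type
( Atom ) → Type
( ( Type ) ) → Type
( ( Atom ) ) → Type
( ( bool ) ) → Type
( ( bool ) ) → Atom → Type
( ( bool ) ) → a → Type
( ( bool ) ) → a → Atom
( ( bool ) ) → a → str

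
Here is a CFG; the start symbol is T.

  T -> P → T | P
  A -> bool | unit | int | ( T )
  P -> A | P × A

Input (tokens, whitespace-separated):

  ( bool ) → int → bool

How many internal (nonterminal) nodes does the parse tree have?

12

[T [P [A ( [T [P [A bool]]] )]] → [T [P [A int]] → [T [P [A bool]]]]]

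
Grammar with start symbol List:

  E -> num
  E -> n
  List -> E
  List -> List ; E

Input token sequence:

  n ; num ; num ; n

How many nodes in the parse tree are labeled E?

4

[List [List [List [List [E n]] ; [E num]] ; [E num]] ; [E n]]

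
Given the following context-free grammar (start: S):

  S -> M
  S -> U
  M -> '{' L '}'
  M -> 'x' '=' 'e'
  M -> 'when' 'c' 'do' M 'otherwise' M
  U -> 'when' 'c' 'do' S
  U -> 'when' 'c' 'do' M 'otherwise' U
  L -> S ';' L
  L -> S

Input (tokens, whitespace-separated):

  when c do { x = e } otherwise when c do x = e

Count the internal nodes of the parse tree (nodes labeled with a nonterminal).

[S [U when c do [M { [L [S [M x = e]]] }] otherwise [U when c do [S [M x = e]]]]]

9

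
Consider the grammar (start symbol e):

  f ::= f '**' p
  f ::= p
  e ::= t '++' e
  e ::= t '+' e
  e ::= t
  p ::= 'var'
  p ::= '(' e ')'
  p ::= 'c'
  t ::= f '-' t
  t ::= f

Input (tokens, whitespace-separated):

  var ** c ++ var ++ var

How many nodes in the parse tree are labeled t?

[e [t [f [f [p var]] ** [p c]]] ++ [e [t [f [p var]]] ++ [e [t [f [p var]]]]]]

3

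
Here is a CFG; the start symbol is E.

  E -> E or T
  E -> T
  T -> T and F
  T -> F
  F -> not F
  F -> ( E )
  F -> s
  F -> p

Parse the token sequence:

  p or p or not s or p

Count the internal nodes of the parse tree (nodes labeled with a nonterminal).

13

[E [E [E [E [T [F p]]] or [T [F p]]] or [T [F not [F s]]]] or [T [F p]]]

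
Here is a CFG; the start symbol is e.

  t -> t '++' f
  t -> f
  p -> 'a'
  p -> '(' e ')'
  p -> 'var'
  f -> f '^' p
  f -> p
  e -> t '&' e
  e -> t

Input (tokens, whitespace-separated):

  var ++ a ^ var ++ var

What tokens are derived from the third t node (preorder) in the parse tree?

var

[e [t [t [t [f [p var]]] ++ [f [f [p a]] ^ [p var]]] ++ [f [p var]]]]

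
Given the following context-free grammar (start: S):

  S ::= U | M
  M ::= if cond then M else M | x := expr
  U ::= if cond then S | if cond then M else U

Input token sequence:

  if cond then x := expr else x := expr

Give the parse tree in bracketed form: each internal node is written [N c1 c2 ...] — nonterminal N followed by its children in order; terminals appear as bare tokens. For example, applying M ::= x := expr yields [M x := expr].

S
M
if cond then M else M
if cond then x := expr else M
if cond then x := expr else x := expr

[S [M if cond then [M x := expr] else [M x := expr]]]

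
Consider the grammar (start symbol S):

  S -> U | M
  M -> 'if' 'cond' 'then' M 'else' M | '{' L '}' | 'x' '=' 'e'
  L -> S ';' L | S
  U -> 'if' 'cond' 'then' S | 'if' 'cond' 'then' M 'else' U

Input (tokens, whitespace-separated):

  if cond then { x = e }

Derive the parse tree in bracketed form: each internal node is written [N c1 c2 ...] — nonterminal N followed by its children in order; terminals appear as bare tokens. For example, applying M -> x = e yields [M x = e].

S
U
if cond then S
if cond then M
if cond then { L }
if cond then { S }
if cond then { M }
if cond then { x = e }

[S [U if cond then [S [M { [L [S [M x = e]]] }]]]]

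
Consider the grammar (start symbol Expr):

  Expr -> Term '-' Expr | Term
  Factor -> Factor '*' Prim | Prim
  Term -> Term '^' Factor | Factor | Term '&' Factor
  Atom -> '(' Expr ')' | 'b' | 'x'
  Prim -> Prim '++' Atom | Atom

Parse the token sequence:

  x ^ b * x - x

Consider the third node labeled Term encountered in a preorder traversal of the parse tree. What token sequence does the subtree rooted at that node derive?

x

[Expr [Term [Term [Factor [Prim [Atom x]]]] ^ [Factor [Factor [Prim [Atom b]]] * [Prim [Atom x]]]] - [Expr [Term [Factor [Prim [Atom x]]]]]]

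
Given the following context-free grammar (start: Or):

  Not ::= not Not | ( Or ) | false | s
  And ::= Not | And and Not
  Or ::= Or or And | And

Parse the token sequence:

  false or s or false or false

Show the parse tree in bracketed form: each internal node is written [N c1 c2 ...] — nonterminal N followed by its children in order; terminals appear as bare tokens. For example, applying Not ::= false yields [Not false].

Or
Or or And
Or or And or And
Or or And or And or And
And or And or And or And
Not or And or And or And
false or And or And or And
false or Not or And or And
false or s or And or And
false or s or Not or And
false or s or false or And
false or s or false or Not
false or s or false or false

[Or [Or [Or [Or [And [Not false]]] or [And [Not s]]] or [And [Not false]]] or [And [Not false]]]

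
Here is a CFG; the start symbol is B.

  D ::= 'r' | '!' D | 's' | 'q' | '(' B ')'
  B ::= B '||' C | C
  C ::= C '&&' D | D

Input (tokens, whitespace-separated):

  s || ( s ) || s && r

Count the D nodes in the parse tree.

5

[B [B [B [C [D s]]] || [C [D ( [B [C [D s]]] )]]] || [C [C [D s]] && [D r]]]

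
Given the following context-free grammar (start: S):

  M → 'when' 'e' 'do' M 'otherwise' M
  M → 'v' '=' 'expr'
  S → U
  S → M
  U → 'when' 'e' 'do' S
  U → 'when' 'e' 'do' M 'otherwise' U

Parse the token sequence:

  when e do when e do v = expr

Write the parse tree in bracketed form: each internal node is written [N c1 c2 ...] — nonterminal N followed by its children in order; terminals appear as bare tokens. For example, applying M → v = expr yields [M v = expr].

S
U
when e do S
when e do U
when e do when e do S
when e do when e do M
when e do when e do v = expr

[S [U when e do [S [U when e do [S [M v = expr]]]]]]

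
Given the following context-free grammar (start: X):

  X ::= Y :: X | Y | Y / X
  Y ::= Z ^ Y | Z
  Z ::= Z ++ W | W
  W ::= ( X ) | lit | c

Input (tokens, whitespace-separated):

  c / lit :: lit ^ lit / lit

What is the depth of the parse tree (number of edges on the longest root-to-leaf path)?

7

[X [Y [Z [W c]]] / [X [Y [Z [W lit]]] :: [X [Y [Z [W lit]] ^ [Y [Z [W lit]]]] / [X [Y [Z [W lit]]]]]]]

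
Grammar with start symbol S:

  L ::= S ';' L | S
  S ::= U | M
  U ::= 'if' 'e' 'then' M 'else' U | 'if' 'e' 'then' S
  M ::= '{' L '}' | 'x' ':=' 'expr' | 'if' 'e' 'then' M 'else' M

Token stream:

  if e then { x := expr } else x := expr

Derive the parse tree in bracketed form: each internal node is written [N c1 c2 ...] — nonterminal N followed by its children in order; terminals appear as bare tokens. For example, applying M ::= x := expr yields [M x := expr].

S
M
if e then M else M
if e then { L } else M
if e then { S } else M
if e then { M } else M
if e then { x := expr } else M
if e then { x := expr } else x := expr

[S [M if e then [M { [L [S [M x := expr]]] }] else [M x := expr]]]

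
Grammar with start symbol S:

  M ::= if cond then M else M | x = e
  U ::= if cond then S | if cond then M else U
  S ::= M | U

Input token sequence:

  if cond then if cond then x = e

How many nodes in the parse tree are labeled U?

[S [U if cond then [S [U if cond then [S [M x = e]]]]]]

2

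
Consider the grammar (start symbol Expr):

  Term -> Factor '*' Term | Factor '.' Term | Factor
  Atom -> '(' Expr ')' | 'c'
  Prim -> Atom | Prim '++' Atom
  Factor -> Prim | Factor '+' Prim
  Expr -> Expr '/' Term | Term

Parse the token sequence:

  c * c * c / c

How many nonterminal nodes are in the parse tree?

[Expr [Expr [Term [Factor [Prim [Atom c]]] * [Term [Factor [Prim [Atom c]]] * [Term [Factor [Prim [Atom c]]]]]]] / [Term [Factor [Prim [Atom c]]]]]

18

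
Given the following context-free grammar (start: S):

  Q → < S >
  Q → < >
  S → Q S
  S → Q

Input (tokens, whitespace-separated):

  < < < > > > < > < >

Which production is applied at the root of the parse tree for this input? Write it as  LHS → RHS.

S → Q S

[S [Q < [S [Q < [S [Q < >]] >]] >] [S [Q < >] [S [Q < >]]]]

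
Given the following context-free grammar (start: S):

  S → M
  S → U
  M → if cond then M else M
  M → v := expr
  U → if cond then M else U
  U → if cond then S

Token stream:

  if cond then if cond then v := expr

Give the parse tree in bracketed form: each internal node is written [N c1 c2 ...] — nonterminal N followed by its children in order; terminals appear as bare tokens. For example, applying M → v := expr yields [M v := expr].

S
U
if cond then S
if cond then U
if cond then if cond then S
if cond then if cond then M
if cond then if cond then v := expr

[S [U if cond then [S [U if cond then [S [M v := expr]]]]]]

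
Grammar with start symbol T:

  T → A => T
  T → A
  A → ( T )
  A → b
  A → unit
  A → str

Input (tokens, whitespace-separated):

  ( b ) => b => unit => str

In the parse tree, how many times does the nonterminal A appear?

5

[T [A ( [T [A b]] )] => [T [A b] => [T [A unit] => [T [A str]]]]]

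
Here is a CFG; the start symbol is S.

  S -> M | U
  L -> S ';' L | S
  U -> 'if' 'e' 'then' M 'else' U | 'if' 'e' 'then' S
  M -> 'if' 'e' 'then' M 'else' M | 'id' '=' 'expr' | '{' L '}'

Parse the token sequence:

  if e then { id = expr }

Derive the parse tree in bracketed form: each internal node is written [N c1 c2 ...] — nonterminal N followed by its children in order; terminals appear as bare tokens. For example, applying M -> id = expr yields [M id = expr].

[S [U if e then [S [M { [L [S [M id = expr]]] }]]]]

S
U
if e then S
if e then M
if e then { L }
if e then { S }
if e then { M }
if e then { id = expr }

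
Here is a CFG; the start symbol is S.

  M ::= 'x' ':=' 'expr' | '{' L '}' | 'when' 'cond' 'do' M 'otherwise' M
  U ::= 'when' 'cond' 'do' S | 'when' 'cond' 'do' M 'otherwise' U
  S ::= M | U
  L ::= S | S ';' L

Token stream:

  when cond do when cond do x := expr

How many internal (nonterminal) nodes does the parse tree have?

6

[S [U when cond do [S [U when cond do [S [M x := expr]]]]]]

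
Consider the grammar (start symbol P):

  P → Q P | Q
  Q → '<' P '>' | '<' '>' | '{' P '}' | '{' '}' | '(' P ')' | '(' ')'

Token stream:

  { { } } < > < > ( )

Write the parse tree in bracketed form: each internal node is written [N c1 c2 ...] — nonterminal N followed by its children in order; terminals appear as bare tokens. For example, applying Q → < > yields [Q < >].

P
Q P
{ P } P
{ Q } P
{ { } } P
{ { } } Q P
{ { } } < > P
{ { } } < > Q P
{ { } } < > < > P
{ { } } < > < > Q
{ { } } < > < > ( )

[P [Q { [P [Q { }]] }] [P [Q < >] [P [Q < >] [P [Q ( )]]]]]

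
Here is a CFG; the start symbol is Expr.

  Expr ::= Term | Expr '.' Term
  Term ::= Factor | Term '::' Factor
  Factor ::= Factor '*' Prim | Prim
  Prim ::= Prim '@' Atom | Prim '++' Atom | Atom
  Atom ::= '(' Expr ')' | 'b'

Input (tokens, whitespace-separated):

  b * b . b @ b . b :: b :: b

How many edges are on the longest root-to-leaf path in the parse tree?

[Expr [Expr [Expr [Term [Factor [Factor [Prim [Atom b]]] * [Prim [Atom b]]]]] . [Term [Factor [Prim [Prim [Atom b]] @ [Atom b]]]]] . [Term [Term [Term [Factor [Prim [Atom b]]]] :: [Factor [Prim [Atom b]]]] :: [Factor [Prim [Atom b]]]]]

8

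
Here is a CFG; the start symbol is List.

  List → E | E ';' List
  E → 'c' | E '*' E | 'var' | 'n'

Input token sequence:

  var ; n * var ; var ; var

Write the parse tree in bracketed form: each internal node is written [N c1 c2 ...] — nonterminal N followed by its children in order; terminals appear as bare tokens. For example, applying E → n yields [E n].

List
E ; List
var ; List
var ; E ; List
var ; E * E ; List
var ; n * E ; List
var ; n * var ; List
var ; n * var ; E ; List
var ; n * var ; var ; List
var ; n * var ; var ; E
var ; n * var ; var ; var

[List [E var] ; [List [E [E n] * [E var]] ; [List [E var] ; [List [E var]]]]]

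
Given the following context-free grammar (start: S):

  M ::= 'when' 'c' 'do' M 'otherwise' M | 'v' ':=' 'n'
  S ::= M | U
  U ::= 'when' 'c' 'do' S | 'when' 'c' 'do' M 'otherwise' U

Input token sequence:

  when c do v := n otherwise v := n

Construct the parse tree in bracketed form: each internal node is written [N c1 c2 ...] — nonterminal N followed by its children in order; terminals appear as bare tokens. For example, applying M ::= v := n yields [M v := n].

[S [M when c do [M v := n] otherwise [M v := n]]]

S
M
when c do M otherwise M
when c do v := n otherwise M
when c do v := n otherwise v := n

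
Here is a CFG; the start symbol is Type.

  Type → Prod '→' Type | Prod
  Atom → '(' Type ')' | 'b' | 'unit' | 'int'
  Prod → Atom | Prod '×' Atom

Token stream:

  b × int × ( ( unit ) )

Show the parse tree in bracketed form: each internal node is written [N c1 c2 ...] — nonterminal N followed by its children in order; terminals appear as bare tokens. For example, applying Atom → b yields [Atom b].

[Type [Prod [Prod [Prod [Atom b]] × [Atom int]] × [Atom ( [Type [Prod [Atom ( [Type [Prod [Atom unit]]] )]]] )]]]

Type
Prod
Prod × Atom
Prod × Atom × Atom
Atom × Atom × Atom
b × Atom × Atom
b × int × Atom
b × int × ( Type )
b × int × ( Prod )
b × int × ( Atom )
b × int × ( ( Type ) )
b × int × ( ( Prod ) )
b × int × ( ( Atom ) )
b × int × ( ( unit ) )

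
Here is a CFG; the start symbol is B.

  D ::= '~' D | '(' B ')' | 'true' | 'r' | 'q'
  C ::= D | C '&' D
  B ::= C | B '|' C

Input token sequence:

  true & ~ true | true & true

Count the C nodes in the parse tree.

4

[B [B [C [C [D true]] & [D ~ [D true]]]] | [C [C [D true]] & [D true]]]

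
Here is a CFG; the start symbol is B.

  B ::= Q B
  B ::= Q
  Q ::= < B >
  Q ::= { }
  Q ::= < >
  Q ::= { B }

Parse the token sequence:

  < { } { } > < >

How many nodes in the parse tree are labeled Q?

4

[B [Q < [B [Q { }] [B [Q { }]]] >] [B [Q < >]]]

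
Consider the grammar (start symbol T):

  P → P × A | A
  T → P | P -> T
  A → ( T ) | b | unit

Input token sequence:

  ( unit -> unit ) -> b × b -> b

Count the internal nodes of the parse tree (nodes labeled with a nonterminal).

[T [P [A ( [T [P [A unit]] -> [T [P [A unit]]]] )]] -> [T [P [P [A b]] × [A b]] -> [T [P [A b]]]]]

17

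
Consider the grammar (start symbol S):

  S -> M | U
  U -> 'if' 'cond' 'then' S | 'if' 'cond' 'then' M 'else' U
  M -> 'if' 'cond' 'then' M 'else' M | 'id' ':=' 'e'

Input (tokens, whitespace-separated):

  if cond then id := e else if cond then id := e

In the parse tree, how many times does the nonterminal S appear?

2

[S [U if cond then [M id := e] else [U if cond then [S [M id := e]]]]]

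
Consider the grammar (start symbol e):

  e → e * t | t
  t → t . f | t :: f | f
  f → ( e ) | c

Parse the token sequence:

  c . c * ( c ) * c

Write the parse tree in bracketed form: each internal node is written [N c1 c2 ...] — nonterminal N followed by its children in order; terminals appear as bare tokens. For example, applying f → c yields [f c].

[e [e [e [t [t [f c]] . [f c]]] * [t [f ( [e [t [f c]]] )]]] * [t [f c]]]

e
e * t
e * t * t
t * t * t
t . f * t * t
f . f * t * t
c . f * t * t
c . c * t * t
c . c * f * t
c . c * ( e ) * t
c . c * ( t ) * t
c . c * ( f ) * t
c . c * ( c ) * t
c . c * ( c ) * f
c . c * ( c ) * c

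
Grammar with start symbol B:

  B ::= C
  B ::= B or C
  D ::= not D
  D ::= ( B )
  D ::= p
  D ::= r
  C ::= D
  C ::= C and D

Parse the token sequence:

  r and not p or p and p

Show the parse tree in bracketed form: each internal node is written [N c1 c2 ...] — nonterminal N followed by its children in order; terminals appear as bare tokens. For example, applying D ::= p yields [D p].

B
B or C
C or C
C and D or C
D and D or C
r and D or C
r and not D or C
r and not p or C
r and not p or C and D
r and not p or D and D
r and not p or p and D
r and not p or p and p

[B [B [C [C [D r]] and [D not [D p]]]] or [C [C [D p]] and [D p]]]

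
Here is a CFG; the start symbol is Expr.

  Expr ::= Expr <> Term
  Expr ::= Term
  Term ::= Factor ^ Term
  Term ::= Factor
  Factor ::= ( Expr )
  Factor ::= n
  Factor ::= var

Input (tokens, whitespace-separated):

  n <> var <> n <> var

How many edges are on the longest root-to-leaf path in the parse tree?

[Expr [Expr [Expr [Expr [Term [Factor n]]] <> [Term [Factor var]]] <> [Term [Factor n]]] <> [Term [Factor var]]]

6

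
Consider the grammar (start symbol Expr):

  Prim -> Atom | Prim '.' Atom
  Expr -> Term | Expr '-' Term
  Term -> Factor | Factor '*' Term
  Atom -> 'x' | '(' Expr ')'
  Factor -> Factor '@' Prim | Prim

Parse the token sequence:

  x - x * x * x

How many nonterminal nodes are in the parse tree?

[Expr [Expr [Term [Factor [Prim [Atom x]]]]] - [Term [Factor [Prim [Atom x]]] * [Term [Factor [Prim [Atom x]]] * [Term [Factor [Prim [Atom x]]]]]]]

18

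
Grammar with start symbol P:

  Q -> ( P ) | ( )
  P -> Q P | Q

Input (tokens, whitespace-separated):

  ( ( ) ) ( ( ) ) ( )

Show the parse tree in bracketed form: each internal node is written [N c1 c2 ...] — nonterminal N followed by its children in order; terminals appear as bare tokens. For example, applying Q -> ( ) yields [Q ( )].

[P [Q ( [P [Q ( )]] )] [P [Q ( [P [Q ( )]] )] [P [Q ( )]]]]

P
Q P
( P ) P
( Q ) P
( ( ) ) P
( ( ) ) Q P
( ( ) ) ( P ) P
( ( ) ) ( Q ) P
( ( ) ) ( ( ) ) P
( ( ) ) ( ( ) ) Q
( ( ) ) ( ( ) ) ( )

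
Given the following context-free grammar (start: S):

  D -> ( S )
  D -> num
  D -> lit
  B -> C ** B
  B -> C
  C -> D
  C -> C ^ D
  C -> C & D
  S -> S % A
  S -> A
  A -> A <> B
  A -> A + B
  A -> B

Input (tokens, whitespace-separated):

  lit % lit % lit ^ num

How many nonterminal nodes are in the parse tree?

[S [S [S [A [B [C [D lit]]]]] % [A [B [C [D lit]]]]] % [A [B [C [C [D lit]] ^ [D num]]]]]

17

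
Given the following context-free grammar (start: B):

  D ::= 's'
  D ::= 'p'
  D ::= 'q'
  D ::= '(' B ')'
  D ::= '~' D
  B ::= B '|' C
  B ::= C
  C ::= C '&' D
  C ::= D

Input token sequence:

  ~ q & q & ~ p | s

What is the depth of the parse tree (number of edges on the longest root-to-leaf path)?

7

[B [B [C [C [C [D ~ [D q]]] & [D q]] & [D ~ [D p]]]] | [C [D s]]]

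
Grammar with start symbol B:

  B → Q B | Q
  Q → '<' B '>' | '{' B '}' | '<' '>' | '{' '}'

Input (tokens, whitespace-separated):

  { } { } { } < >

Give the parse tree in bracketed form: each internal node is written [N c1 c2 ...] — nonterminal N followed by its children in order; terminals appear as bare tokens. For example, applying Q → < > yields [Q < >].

[B [Q { }] [B [Q { }] [B [Q { }] [B [Q < >]]]]]

B
Q B
{ } B
{ } Q B
{ } { } B
{ } { } Q B
{ } { } { } B
{ } { } { } Q
{ } { } { } < >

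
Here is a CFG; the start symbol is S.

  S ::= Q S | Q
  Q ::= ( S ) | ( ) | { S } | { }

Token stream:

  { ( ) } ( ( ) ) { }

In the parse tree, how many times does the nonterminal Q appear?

5

[S [Q { [S [Q ( )]] }] [S [Q ( [S [Q ( )]] )] [S [Q { }]]]]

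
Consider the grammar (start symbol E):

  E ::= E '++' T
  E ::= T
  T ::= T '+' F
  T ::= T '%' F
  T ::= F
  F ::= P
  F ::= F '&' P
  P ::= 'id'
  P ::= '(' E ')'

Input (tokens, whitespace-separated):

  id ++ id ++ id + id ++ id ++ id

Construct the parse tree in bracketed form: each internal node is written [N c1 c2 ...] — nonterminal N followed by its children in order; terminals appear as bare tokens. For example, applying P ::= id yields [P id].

[E [E [E [E [E [T [F [P id]]]] ++ [T [F [P id]]]] ++ [T [T [F [P id]]] + [F [P id]]]] ++ [T [F [P id]]]] ++ [T [F [P id]]]]

E
E ++ T
E ++ T ++ T
E ++ T ++ T ++ T
E ++ T ++ T ++ T ++ T
T ++ T ++ T ++ T ++ T
F ++ T ++ T ++ T ++ T
P ++ T ++ T ++ T ++ T
id ++ T ++ T ++ T ++ T
id ++ F ++ T ++ T ++ T
id ++ P ++ T ++ T ++ T
id ++ id ++ T ++ T ++ T
id ++ id ++ T + F ++ T ++ T
id ++ id ++ F + F ++ T ++ T
id ++ id ++ P + F ++ T ++ T
id ++ id ++ id + F ++ T ++ T
id ++ id ++ id + P ++ T ++ T
id ++ id ++ id + id ++ T ++ T
id ++ id ++ id + id ++ F ++ T
id ++ id ++ id + id ++ P ++ T
id ++ id ++ id + id ++ id ++ T
id ++ id ++ id + id ++ id ++ F
id ++ id ++ id + id ++ id ++ P
id ++ id ++ id + id ++ id ++ id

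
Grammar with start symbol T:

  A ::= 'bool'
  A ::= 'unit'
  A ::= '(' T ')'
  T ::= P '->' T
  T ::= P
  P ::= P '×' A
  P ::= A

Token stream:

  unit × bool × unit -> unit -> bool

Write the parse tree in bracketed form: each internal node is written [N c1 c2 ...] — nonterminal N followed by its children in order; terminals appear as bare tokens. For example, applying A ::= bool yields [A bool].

[T [P [P [P [A unit]] × [A bool]] × [A unit]] -> [T [P [A unit]] -> [T [P [A bool]]]]]

T
P -> T
P × A -> T
P × A × A -> T
A × A × A -> T
unit × A × A -> T
unit × bool × A -> T
unit × bool × unit -> T
unit × bool × unit -> P -> T
unit × bool × unit -> A -> T
unit × bool × unit -> unit -> T
unit × bool × unit -> unit -> P
unit × bool × unit -> unit -> A
unit × bool × unit -> unit -> bool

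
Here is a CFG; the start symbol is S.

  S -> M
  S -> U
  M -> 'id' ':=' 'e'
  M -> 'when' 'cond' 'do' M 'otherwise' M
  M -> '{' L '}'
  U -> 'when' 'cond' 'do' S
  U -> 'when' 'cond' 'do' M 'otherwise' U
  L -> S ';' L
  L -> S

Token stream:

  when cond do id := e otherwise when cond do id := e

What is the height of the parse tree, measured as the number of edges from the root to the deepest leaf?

[S [U when cond do [M id := e] otherwise [U when cond do [S [M id := e]]]]]

5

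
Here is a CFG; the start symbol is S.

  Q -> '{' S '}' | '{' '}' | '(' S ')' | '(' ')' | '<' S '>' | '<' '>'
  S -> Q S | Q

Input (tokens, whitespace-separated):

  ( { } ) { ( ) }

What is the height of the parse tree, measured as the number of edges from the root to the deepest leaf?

5

[S [Q ( [S [Q { }]] )] [S [Q { [S [Q ( )]] }]]]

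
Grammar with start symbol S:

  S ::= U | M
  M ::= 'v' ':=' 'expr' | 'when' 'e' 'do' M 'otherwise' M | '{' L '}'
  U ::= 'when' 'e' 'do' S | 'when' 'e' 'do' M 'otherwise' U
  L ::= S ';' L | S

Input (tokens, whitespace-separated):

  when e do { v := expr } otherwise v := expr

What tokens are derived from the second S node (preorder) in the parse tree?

v := expr

[S [M when e do [M { [L [S [M v := expr]]] }] otherwise [M v := expr]]]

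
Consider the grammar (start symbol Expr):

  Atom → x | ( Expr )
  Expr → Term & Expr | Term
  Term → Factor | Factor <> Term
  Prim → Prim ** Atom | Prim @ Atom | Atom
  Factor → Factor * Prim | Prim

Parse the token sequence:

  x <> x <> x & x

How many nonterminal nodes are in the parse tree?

18

[Expr [Term [Factor [Prim [Atom x]]] <> [Term [Factor [Prim [Atom x]]] <> [Term [Factor [Prim [Atom x]]]]]] & [Expr [Term [Factor [Prim [Atom x]]]]]]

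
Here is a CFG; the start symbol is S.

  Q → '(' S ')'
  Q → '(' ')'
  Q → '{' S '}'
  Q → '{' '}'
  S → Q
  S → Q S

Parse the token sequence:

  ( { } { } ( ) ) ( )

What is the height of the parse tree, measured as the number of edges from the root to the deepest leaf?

6

[S [Q ( [S [Q { }] [S [Q { }] [S [Q ( )]]]] )] [S [Q ( )]]]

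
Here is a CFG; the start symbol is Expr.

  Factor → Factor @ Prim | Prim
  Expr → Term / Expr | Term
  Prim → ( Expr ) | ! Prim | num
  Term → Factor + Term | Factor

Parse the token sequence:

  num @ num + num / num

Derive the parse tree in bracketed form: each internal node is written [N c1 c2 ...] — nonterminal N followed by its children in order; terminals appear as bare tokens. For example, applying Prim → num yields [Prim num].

Expr
Term / Expr
Factor + Term / Expr
Factor @ Prim + Term / Expr
Prim @ Prim + Term / Expr
num @ Prim + Term / Expr
num @ num + Term / Expr
num @ num + Factor / Expr
num @ num + Prim / Expr
num @ num + num / Expr
num @ num + num / Term
num @ num + num / Factor
num @ num + num / Prim
num @ num + num / num

[Expr [Term [Factor [Factor [Prim num]] @ [Prim num]] + [Term [Factor [Prim num]]]] / [Expr [Term [Factor [Prim num]]]]]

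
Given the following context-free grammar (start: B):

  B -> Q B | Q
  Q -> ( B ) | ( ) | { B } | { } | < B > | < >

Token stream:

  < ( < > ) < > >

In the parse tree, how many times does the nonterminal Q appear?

[B [Q < [B [Q ( [B [Q < >]] )] [B [Q < >]]] >]]

4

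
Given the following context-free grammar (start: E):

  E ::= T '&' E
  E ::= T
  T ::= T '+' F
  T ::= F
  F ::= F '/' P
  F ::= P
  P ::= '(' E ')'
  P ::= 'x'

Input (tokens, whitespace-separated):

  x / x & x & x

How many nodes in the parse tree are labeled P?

4

[E [T [F [F [P x]] / [P x]]] & [E [T [F [P x]]] & [E [T [F [P x]]]]]]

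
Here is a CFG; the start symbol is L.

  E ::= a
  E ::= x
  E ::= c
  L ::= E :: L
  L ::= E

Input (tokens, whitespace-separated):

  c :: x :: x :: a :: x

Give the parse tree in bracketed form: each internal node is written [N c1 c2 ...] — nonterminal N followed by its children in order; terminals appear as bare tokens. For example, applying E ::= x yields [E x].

[L [E c] :: [L [E x] :: [L [E x] :: [L [E a] :: [L [E x]]]]]]

L
E :: L
c :: L
c :: E :: L
c :: x :: L
c :: x :: E :: L
c :: x :: x :: L
c :: x :: x :: E :: L
c :: x :: x :: a :: L
c :: x :: x :: a :: E
c :: x :: x :: a :: x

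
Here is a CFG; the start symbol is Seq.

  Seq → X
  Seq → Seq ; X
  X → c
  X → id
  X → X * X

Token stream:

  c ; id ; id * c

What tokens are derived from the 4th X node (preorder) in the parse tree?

[Seq [Seq [Seq [X c]] ; [X id]] ; [X [X id] * [X c]]]

id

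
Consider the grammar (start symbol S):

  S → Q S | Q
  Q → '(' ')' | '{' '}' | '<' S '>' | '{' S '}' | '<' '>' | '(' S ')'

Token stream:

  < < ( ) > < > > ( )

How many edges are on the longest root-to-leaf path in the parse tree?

6

[S [Q < [S [Q < [S [Q ( )]] >] [S [Q < >]]] >] [S [Q ( )]]]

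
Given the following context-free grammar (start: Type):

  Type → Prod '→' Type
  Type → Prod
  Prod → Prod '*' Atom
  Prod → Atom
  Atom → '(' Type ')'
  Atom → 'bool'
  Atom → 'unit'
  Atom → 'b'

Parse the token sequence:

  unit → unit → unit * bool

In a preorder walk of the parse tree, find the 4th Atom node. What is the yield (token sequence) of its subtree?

bool

[Type [Prod [Atom unit]] → [Type [Prod [Atom unit]] → [Type [Prod [Prod [Atom unit]] * [Atom bool]]]]]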